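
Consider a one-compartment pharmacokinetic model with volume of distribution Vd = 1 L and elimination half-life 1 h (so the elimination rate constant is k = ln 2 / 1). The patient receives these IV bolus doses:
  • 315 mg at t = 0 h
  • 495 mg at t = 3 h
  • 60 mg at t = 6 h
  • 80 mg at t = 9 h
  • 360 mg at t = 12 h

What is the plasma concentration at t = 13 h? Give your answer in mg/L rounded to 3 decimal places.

185.991 mg/L

k = ln 2 / 1 = 0.69315 per h
Dose 1 (315 mg at t=0 h): 315·exp(−0.69315·13) = 0.038 mg/L
Dose 2 (495 mg at t=3 h): 495·exp(−0.69315·10) = 0.483 mg/L
Dose 3 (60 mg at t=6 h): 60·exp(−0.69315·7) = 0.469 mg/L
Dose 4 (80 mg at t=9 h): 80·exp(−0.69315·4) = 5.000 mg/L
Dose 5 (360 mg at t=12 h): 360·exp(−0.69315·1) = 180.000 mg/L
C(13) = 0.038 + 0.483 + 0.469 + 5.000 + 180.000 = 185.991 mg/L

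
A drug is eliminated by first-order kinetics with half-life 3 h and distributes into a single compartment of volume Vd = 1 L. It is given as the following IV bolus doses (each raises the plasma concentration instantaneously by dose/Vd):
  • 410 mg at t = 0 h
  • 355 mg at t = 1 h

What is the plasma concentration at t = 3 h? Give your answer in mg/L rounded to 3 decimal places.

428.636 mg/L

k = ln 2 / 3 = 0.23105 per h
Dose 1 (410 mg at t=0 h): 410·exp(−0.23105·3) = 205.000 mg/L
Dose 2 (355 mg at t=1 h): 355·exp(−0.23105·2) = 223.636 mg/L
C(3) = 205.000 + 223.636 = 428.636 mg/L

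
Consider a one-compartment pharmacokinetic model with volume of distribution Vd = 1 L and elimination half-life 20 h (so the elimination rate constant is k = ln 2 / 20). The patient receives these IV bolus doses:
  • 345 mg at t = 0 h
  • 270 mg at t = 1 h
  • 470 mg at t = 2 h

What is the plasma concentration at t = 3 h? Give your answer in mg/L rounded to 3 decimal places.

k = ln 2 / 20 = 0.03466 per h
Dose 1 (345 mg at t=0 h): 345·exp(−0.03466·3) = 310.931 mg/L
Dose 2 (270 mg at t=1 h): 270·exp(−0.03466·2) = 251.919 mg/L
Dose 3 (470 mg at t=2 h): 470·exp(−0.03466·1) = 453.990 mg/L
C(3) = 310.931 + 251.919 + 453.990 = 1016.840 mg/L

1016.840 mg/L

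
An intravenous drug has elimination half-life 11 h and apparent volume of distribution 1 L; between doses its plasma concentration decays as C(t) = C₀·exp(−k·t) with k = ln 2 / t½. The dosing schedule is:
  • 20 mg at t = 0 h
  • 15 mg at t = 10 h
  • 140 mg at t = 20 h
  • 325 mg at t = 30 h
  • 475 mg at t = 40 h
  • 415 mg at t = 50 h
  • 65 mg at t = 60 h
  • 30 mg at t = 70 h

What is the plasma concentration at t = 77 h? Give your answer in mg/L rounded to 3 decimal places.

k = ln 2 / 11 = 0.06301 per h
Dose 1 (20 mg at t=0 h): 20·exp(−0.06301·77) = 0.156 mg/L
Dose 2 (15 mg at t=10 h): 15·exp(−0.06301·67) = 0.220 mg/L
Dose 3 (140 mg at t=20 h): 140·exp(−0.06301·57) = 3.857 mg/L
Dose 4 (325 mg at t=30 h): 325·exp(−0.06301·47) = 16.814 mg/L
Dose 5 (475 mg at t=40 h): 475·exp(−0.06301·37) = 46.146 mg/L
Dose 6 (415 mg at t=50 h): 415·exp(−0.06301·27) = 75.711 mg/L
Dose 7 (65 mg at t=60 h): 65·exp(−0.06301·17) = 22.268 mg/L
Dose 8 (30 mg at t=70 h): 30·exp(−0.06301·7) = 19.300 mg/L
C(77) = 0.156 + 0.220 + 3.857 + 16.814 + 46.146 + 75.711 + 22.268 + 19.300 = 184.472 mg/L

184.472 mg/L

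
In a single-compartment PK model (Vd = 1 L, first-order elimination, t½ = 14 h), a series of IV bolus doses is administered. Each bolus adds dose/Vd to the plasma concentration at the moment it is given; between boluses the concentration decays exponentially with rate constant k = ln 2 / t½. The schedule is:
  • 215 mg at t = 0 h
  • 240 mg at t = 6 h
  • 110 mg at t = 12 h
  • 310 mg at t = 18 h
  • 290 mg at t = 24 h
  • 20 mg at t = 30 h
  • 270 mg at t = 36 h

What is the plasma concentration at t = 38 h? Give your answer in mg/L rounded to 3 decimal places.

k = ln 2 / 14 = 0.04951 per h
Dose 1 (215 mg at t=0 h): 215·exp(−0.04951·38) = 32.761 mg/L
Dose 2 (240 mg at t=6 h): 240·exp(−0.04951·32) = 49.220 mg/L
Dose 3 (110 mg at t=12 h): 110·exp(−0.04951·26) = 30.362 mg/L
Dose 4 (310 mg at t=18 h): 310·exp(−0.04951·20) = 115.165 mg/L
Dose 5 (290 mg at t=24 h): 290·exp(−0.04951·14) = 145.000 mg/L
Dose 6 (20 mg at t=30 h): 20·exp(−0.04951·8) = 13.459 mg/L
Dose 7 (270 mg at t=36 h): 270·exp(−0.04951·2) = 244.545 mg/L
C(38) = 32.761 + 49.220 + 30.362 + 115.165 + 145.000 + 13.459 + 244.545 = 630.513 mg/L

630.513 mg/L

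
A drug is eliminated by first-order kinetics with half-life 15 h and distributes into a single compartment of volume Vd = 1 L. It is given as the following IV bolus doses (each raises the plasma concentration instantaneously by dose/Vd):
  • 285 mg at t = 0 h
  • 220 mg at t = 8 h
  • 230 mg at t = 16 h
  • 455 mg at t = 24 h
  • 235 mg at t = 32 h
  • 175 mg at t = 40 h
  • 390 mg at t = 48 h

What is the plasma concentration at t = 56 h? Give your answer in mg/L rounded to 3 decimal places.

k = ln 2 / 15 = 0.04621 per h
Dose 1 (285 mg at t=0 h): 285·exp(−0.04621·56) = 21.429 mg/L
Dose 2 (220 mg at t=8 h): 220·exp(−0.04621·48) = 23.940 mg/L
Dose 3 (230 mg at t=16 h): 230·exp(−0.04621·40) = 36.223 mg/L
Dose 4 (455 mg at t=24 h): 455·exp(−0.04621·32) = 103.708 mg/L
Dose 5 (235 mg at t=32 h): 235·exp(−0.04621·24) = 77.521 mg/L
Dose 6 (175 mg at t=40 h): 175·exp(−0.04621·16) = 83.549 mg/L
Dose 7 (390 mg at t=48 h): 390·exp(−0.04621·8) = 269.473 mg/L
C(56) = 21.429 + 23.940 + 36.223 + 103.708 + 77.521 + 83.549 + 269.473 = 615.843 mg/L

615.843 mg/L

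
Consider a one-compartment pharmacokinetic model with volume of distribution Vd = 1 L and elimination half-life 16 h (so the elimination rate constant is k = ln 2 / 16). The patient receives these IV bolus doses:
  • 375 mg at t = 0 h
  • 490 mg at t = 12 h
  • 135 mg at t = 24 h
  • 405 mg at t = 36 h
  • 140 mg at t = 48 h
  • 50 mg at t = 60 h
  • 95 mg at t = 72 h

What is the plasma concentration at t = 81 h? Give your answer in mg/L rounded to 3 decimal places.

222.935 mg/L

k = ln 2 / 16 = 0.04332 per h
Dose 1 (375 mg at t=0 h): 375·exp(−0.04332·81) = 11.222 mg/L
Dose 2 (490 mg at t=12 h): 490·exp(−0.04332·69) = 24.661 mg/L
Dose 3 (135 mg at t=24 h): 135·exp(−0.04332·57) = 11.427 mg/L
Dose 4 (405 mg at t=36 h): 405·exp(−0.04332·45) = 57.651 mg/L
Dose 5 (140 mg at t=48 h): 140·exp(−0.04332·33) = 33.516 mg/L
Dose 6 (50 mg at t=60 h): 50·exp(−0.04332·21) = 20.131 mg/L
Dose 7 (95 mg at t=72 h): 95·exp(−0.04332·9) = 64.327 mg/L
C(81) = 11.222 + 24.661 + 11.427 + 57.651 + 33.516 + 20.131 + 64.327 = 222.935 mg/L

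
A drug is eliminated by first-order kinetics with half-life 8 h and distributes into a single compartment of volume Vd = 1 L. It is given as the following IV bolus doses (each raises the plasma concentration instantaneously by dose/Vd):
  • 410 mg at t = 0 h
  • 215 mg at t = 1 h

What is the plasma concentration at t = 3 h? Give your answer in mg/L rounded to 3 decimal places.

496.946 mg/L

k = ln 2 / 8 = 0.08664 per h
Dose 1 (410 mg at t=0 h): 410·exp(−0.08664·3) = 316.153 mg/L
Dose 2 (215 mg at t=1 h): 215·exp(−0.08664·2) = 180.793 mg/L
C(3) = 316.153 + 180.793 = 496.946 mg/L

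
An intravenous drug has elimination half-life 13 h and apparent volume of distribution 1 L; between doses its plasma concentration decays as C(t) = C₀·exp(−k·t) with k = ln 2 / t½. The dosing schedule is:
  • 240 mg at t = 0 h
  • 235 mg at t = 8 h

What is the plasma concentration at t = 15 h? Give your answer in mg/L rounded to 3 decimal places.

269.661 mg/L

k = ln 2 / 13 = 0.05332 per h
Dose 1 (240 mg at t=0 h): 240·exp(−0.05332·15) = 107.862 mg/L
Dose 2 (235 mg at t=8 h): 235·exp(−0.05332·7) = 161.799 mg/L
C(15) = 107.862 + 161.799 = 269.661 mg/L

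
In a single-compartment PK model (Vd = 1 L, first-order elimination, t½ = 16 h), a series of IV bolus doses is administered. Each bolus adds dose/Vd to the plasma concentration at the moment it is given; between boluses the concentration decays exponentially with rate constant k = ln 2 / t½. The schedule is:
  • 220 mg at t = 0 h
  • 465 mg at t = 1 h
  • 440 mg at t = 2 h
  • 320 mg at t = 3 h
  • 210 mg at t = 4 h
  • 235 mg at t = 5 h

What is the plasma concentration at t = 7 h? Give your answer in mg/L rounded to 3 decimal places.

1544.312 mg/L

k = ln 2 / 16 = 0.04332 per h
Dose 1 (220 mg at t=0 h): 220·exp(−0.04332·7) = 162.451 mg/L
Dose 2 (465 mg at t=1 h): 465·exp(−0.04332·6) = 358.564 mg/L
Dose 3 (440 mg at t=2 h): 440·exp(−0.04332·5) = 354.308 mg/L
Dose 4 (320 mg at t=3 h): 320·exp(−0.04332·4) = 269.087 mg/L
Dose 5 (210 mg at t=4 h): 210·exp(−0.04332·3) = 184.406 mg/L
Dose 6 (235 mg at t=5 h): 235·exp(−0.04332·2) = 215.496 mg/L
C(7) = 162.451 + 358.564 + 354.308 + 269.087 + 184.406 + 215.496 = 1544.312 mg/L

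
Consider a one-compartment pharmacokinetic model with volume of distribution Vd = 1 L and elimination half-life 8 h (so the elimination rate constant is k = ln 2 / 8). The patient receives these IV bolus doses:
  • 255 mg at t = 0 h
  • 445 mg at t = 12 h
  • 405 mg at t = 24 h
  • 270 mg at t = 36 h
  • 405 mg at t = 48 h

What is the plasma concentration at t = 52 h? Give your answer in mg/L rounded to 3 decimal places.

k = ln 2 / 8 = 0.08664 per h
Dose 1 (255 mg at t=0 h): 255·exp(−0.08664·52) = 2.817 mg/L
Dose 2 (445 mg at t=12 h): 445·exp(−0.08664·40) = 13.906 mg/L
Dose 3 (405 mg at t=24 h): 405·exp(−0.08664·28) = 35.797 mg/L
Dose 4 (270 mg at t=36 h): 270·exp(−0.08664·16) = 67.500 mg/L
Dose 5 (405 mg at t=48 h): 405·exp(−0.08664·4) = 286.378 mg/L
C(52) = 2.817 + 13.906 + 35.797 + 67.500 + 286.378 = 406.399 mg/L

406.399 mg/L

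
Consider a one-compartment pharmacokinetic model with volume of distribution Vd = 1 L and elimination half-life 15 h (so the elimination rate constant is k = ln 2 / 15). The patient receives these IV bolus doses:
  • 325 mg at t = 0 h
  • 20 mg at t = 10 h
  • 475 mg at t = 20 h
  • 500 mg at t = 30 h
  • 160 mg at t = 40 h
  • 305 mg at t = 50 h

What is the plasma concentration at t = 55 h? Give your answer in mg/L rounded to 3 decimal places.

601.913 mg/L

k = ln 2 / 15 = 0.04621 per h
Dose 1 (325 mg at t=0 h): 325·exp(−0.04621·55) = 25.592 mg/L
Dose 2 (20 mg at t=10 h): 20·exp(−0.04621·45) = 2.500 mg/L
Dose 3 (475 mg at t=20 h): 475·exp(−0.04621·35) = 94.252 mg/L
Dose 4 (500 mg at t=30 h): 500·exp(−0.04621·25) = 157.490 mg/L
Dose 5 (160 mg at t=40 h): 160·exp(−0.04621·15) = 80.000 mg/L
Dose 6 (305 mg at t=50 h): 305·exp(−0.04621·5) = 242.079 mg/L
C(55) = 25.592 + 2.500 + 94.252 + 157.490 + 80.000 + 242.079 = 601.913 mg/L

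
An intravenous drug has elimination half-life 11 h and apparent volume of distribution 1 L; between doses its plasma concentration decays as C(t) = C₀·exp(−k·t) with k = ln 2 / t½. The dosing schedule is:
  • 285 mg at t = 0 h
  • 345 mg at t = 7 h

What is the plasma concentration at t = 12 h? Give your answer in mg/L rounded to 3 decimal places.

k = ln 2 / 11 = 0.06301 per h
Dose 1 (285 mg at t=0 h): 285·exp(−0.06301·12) = 133.798 mg/L
Dose 2 (345 mg at t=7 h): 345·exp(−0.06301·5) = 251.760 mg/L
C(12) = 133.798 + 251.760 = 385.558 mg/L

385.558 mg/L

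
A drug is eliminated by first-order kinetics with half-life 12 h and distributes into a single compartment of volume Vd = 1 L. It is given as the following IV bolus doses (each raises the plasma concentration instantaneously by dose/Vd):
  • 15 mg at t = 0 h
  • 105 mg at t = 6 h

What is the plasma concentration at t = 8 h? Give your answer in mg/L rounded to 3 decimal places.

k = ln 2 / 12 = 0.05776 per h
Dose 1 (15 mg at t=0 h): 15·exp(−0.05776·8) = 9.449 mg/L
Dose 2 (105 mg at t=6 h): 105·exp(−0.05776·2) = 93.544 mg/L
C(8) = 9.449 + 93.544 = 102.994 mg/L

102.994 mg/L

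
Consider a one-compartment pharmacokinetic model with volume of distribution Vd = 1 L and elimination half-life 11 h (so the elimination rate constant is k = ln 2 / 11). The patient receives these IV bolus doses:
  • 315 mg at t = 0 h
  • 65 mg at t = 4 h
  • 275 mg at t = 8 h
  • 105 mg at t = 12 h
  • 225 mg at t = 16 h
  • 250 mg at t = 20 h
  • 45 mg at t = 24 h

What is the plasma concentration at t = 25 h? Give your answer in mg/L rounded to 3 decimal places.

575.285 mg/L

k = ln 2 / 11 = 0.06301 per h
Dose 1 (315 mg at t=0 h): 315·exp(−0.06301·25) = 65.186 mg/L
Dose 2 (65 mg at t=4 h): 65·exp(−0.06301·21) = 17.307 mg/L
Dose 3 (275 mg at t=8 h): 275·exp(−0.06301·17) = 94.212 mg/L
Dose 4 (105 mg at t=12 h): 105·exp(−0.06301·13) = 46.284 mg/L
Dose 5 (225 mg at t=16 h): 225·exp(−0.06301·9) = 127.610 mg/L
Dose 6 (250 mg at t=20 h): 250·exp(−0.06301·5) = 182.435 mg/L
Dose 7 (45 mg at t=24 h): 45·exp(−0.06301·1) = 42.252 mg/L
C(25) = 65.186 + 17.307 + 94.212 + 46.284 + 127.610 + 182.435 + 42.252 = 575.285 mg/L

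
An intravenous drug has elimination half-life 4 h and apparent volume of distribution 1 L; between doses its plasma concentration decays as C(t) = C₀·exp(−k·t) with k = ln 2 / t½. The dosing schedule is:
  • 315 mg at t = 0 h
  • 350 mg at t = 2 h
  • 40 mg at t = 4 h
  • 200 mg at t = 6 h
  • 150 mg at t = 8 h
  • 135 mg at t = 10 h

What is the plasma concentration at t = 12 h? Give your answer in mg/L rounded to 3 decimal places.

352.417 mg/L

k = ln 2 / 4 = 0.17329 per h
Dose 1 (315 mg at t=0 h): 315·exp(−0.17329·12) = 39.375 mg/L
Dose 2 (350 mg at t=2 h): 350·exp(−0.17329·10) = 61.872 mg/L
Dose 3 (40 mg at t=4 h): 40·exp(−0.17329·8) = 10.000 mg/L
Dose 4 (200 mg at t=6 h): 200·exp(−0.17329·6) = 70.711 mg/L
Dose 5 (150 mg at t=8 h): 150·exp(−0.17329·4) = 75.000 mg/L
Dose 6 (135 mg at t=10 h): 135·exp(−0.17329·2) = 95.459 mg/L
C(12) = 39.375 + 61.872 + 10.000 + 70.711 + 75.000 + 95.459 = 352.417 mg/L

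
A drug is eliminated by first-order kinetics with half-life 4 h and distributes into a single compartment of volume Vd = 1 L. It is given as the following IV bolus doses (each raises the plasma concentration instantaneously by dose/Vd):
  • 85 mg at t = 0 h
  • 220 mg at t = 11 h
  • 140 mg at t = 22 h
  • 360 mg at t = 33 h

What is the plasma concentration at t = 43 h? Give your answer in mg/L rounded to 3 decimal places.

68.227 mg/L

k = ln 2 / 4 = 0.17329 per h
Dose 1 (85 mg at t=0 h): 85·exp(−0.17329·43) = 0.049 mg/L
Dose 2 (220 mg at t=11 h): 220·exp(−0.17329·32) = 0.859 mg/L
Dose 3 (140 mg at t=22 h): 140·exp(−0.17329·21) = 3.679 mg/L
Dose 4 (360 mg at t=33 h): 360·exp(−0.17329·10) = 63.640 mg/L
C(43) = 0.049 + 0.859 + 3.679 + 63.640 = 68.227 mg/L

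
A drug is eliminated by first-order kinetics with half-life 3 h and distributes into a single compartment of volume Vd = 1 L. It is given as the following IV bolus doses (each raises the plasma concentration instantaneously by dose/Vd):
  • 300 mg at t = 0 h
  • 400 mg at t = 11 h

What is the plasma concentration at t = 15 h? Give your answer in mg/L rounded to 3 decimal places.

k = ln 2 / 3 = 0.23105 per h
Dose 1 (300 mg at t=0 h): 300·exp(−0.23105·15) = 9.375 mg/L
Dose 2 (400 mg at t=11 h): 400·exp(−0.23105·4) = 158.740 mg/L
C(15) = 9.375 + 158.740 = 168.115 mg/L

168.115 mg/L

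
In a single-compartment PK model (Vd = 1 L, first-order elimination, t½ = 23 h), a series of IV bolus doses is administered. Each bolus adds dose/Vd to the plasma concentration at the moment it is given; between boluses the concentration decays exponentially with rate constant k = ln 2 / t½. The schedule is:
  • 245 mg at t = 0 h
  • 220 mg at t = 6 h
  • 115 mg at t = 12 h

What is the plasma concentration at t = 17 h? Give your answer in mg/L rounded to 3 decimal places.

k = ln 2 / 23 = 0.03014 per h
Dose 1 (245 mg at t=0 h): 245·exp(−0.03014·17) = 146.780 mg/L
Dose 2 (220 mg at t=6 h): 220·exp(−0.03014·11) = 157.925 mg/L
Dose 3 (115 mg at t=12 h): 115·exp(−0.03014·5) = 98.914 mg/L
C(17) = 146.780 + 157.925 + 98.914 = 403.619 mg/L

403.619 mg/L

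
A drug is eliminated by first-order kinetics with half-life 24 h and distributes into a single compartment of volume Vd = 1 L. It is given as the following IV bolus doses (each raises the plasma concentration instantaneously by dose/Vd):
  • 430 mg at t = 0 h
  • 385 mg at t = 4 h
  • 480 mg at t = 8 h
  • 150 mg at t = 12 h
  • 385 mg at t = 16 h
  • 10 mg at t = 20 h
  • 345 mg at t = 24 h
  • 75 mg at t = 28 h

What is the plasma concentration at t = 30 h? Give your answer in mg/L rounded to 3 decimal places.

1331.298 mg/L

k = ln 2 / 24 = 0.02888 per h
Dose 1 (430 mg at t=0 h): 430·exp(−0.02888·30) = 180.793 mg/L
Dose 2 (385 mg at t=4 h): 385·exp(−0.02888·26) = 181.696 mg/L
Dose 3 (480 mg at t=8 h): 480·exp(−0.02888·22) = 254.271 mg/L
Dose 4 (150 mg at t=12 h): 150·exp(−0.02888·18) = 89.191 mg/L
Dose 5 (385 mg at t=16 h): 385·exp(−0.02888·14) = 256.957 mg/L
Dose 6 (10 mg at t=20 h): 10·exp(−0.02888·10) = 7.492 mg/L
Dose 7 (345 mg at t=24 h): 345·exp(−0.02888·6) = 290.109 mg/L
Dose 8 (75 mg at t=28 h): 75·exp(−0.02888·2) = 70.791 mg/L
C(30) = 180.793 + 181.696 + 254.271 + 89.191 + 256.957 + 7.492 + 290.109 + 70.791 = 1331.298 mg/L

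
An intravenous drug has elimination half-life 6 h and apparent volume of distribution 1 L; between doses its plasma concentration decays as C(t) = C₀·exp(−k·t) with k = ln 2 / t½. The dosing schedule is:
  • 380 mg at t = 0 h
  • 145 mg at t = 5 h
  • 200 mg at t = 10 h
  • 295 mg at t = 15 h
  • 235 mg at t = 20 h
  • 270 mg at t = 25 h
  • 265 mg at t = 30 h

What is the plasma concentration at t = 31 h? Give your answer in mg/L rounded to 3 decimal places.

518.942 mg/L

k = ln 2 / 6 = 0.11552 per h
Dose 1 (380 mg at t=0 h): 380·exp(−0.11552·31) = 10.579 mg/L
Dose 2 (145 mg at t=5 h): 145·exp(−0.11552·26) = 7.193 mg/L
Dose 3 (200 mg at t=10 h): 200·exp(−0.11552·21) = 17.678 mg/L
Dose 4 (295 mg at t=15 h): 295·exp(−0.11552·16) = 46.460 mg/L
Dose 5 (235 mg at t=20 h): 235·exp(−0.11552·11) = 65.945 mg/L
Dose 6 (270 mg at t=25 h): 270·exp(−0.11552·6) = 135.000 mg/L
Dose 7 (265 mg at t=30 h): 265·exp(−0.11552·1) = 236.088 mg/L
C(31) = 10.579 + 7.193 + 17.678 + 46.460 + 65.945 + 135.000 + 236.088 = 518.942 mg/L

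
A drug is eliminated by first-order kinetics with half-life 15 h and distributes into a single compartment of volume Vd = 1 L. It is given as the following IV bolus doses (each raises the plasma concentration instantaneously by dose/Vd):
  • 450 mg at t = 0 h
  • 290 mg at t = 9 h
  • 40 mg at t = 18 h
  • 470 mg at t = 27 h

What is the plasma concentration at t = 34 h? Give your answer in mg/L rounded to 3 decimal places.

544.064 mg/L

k = ln 2 / 15 = 0.04621 per h
Dose 1 (450 mg at t=0 h): 450·exp(−0.04621·34) = 93.514 mg/L
Dose 2 (290 mg at t=9 h): 290·exp(−0.04621·25) = 91.344 mg/L
Dose 3 (40 mg at t=18 h): 40·exp(−0.04621·16) = 19.097 mg/L
Dose 4 (470 mg at t=27 h): 470·exp(−0.04621·7) = 340.108 mg/L
C(34) = 93.514 + 91.344 + 19.097 + 340.108 = 544.064 mg/L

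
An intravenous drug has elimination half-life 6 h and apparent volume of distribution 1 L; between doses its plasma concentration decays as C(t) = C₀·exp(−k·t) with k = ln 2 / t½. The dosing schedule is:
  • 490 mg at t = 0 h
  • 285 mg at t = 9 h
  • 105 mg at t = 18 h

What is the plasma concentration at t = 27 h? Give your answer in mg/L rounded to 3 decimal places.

94.403 mg/L

k = ln 2 / 6 = 0.11552 per h
Dose 1 (490 mg at t=0 h): 490·exp(−0.11552·27) = 21.655 mg/L
Dose 2 (285 mg at t=9 h): 285·exp(−0.11552·18) = 35.625 mg/L
Dose 3 (105 mg at t=18 h): 105·exp(−0.11552·9) = 37.123 mg/L
C(27) = 21.655 + 35.625 + 37.123 = 94.403 mg/L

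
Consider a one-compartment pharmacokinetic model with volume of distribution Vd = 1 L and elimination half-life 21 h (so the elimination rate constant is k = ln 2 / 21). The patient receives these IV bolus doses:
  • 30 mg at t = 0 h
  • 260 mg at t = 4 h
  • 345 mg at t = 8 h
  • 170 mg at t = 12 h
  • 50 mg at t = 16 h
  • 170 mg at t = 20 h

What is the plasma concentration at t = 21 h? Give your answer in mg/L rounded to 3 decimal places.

k = ln 2 / 21 = 0.03301 per h
Dose 1 (30 mg at t=0 h): 30·exp(−0.03301·21) = 15.000 mg/L
Dose 2 (260 mg at t=4 h): 260·exp(−0.03301·17) = 148.348 mg/L
Dose 3 (345 mg at t=8 h): 345·exp(−0.03301·13) = 224.630 mg/L
Dose 4 (170 mg at t=12 h): 170·exp(−0.03301·9) = 126.310 mg/L
Dose 5 (50 mg at t=16 h): 50·exp(−0.03301·5) = 42.393 mg/L
Dose 6 (170 mg at t=20 h): 170·exp(−0.03301·1) = 164.480 mg/L
C(21) = 15.000 + 148.348 + 224.630 + 126.310 + 42.393 + 164.480 = 721.161 mg/L

721.161 mg/L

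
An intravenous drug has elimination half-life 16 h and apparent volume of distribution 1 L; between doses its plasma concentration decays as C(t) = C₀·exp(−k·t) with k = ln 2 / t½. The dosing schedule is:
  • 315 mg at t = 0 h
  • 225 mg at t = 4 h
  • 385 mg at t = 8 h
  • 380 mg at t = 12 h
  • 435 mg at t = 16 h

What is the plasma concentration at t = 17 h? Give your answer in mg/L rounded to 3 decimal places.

k = ln 2 / 16 = 0.04332 per h
Dose 1 (315 mg at t=0 h): 315·exp(−0.04332·17) = 150.823 mg/L
Dose 2 (225 mg at t=4 h): 225·exp(−0.04332·13) = 128.114 mg/L
Dose 3 (385 mg at t=8 h): 385·exp(−0.04332·9) = 260.694 mg/L
Dose 4 (380 mg at t=12 h): 380·exp(−0.04332·5) = 305.993 mg/L
Dose 5 (435 mg at t=16 h): 435·exp(−0.04332·1) = 416.557 mg/L
C(17) = 150.823 + 128.114 + 260.694 + 305.993 + 416.557 = 1262.181 mg/L

1262.181 mg/L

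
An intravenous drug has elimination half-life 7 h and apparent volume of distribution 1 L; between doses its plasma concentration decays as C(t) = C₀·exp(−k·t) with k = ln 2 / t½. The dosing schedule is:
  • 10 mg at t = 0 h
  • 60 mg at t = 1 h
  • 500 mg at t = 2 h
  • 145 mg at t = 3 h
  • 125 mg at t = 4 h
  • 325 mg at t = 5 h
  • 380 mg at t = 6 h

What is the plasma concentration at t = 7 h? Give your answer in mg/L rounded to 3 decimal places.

k = ln 2 / 7 = 0.09902 per h
Dose 1 (10 mg at t=0 h): 10·exp(−0.09902·7) = 5.000 mg/L
Dose 2 (60 mg at t=1 h): 60·exp(−0.09902·6) = 33.123 mg/L
Dose 3 (500 mg at t=2 h): 500·exp(−0.09902·5) = 304.753 mg/L
Dose 4 (145 mg at t=3 h): 145·exp(−0.09902·4) = 97.578 mg/L
Dose 5 (125 mg at t=4 h): 125·exp(−0.09902·3) = 92.875 mg/L
Dose 6 (325 mg at t=5 h): 325·exp(−0.09902·2) = 266.609 mg/L
Dose 7 (380 mg at t=6 h): 380·exp(−0.09902·1) = 344.175 mg/L
C(7) = 5.000 + 33.123 + 304.753 + 97.578 + 92.875 + 266.609 + 344.175 = 1144.112 mg/L

1144.112 mg/L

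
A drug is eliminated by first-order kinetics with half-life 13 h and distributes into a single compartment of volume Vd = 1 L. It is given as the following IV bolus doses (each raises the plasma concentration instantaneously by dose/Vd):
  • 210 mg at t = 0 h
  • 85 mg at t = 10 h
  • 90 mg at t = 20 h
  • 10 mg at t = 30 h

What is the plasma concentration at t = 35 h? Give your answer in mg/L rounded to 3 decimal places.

k = ln 2 / 13 = 0.05332 per h
Dose 1 (210 mg at t=0 h): 210·exp(−0.05332·35) = 32.490 mg/L
Dose 2 (85 mg at t=10 h): 85·exp(−0.05332·25) = 22.414 mg/L
Dose 3 (90 mg at t=20 h): 90·exp(−0.05332·15) = 40.448 mg/L
Dose 4 (10 mg at t=30 h): 10·exp(−0.05332·5) = 7.660 mg/L
C(35) = 32.490 + 22.414 + 40.448 + 7.660 = 103.012 mg/L

103.012 mg/L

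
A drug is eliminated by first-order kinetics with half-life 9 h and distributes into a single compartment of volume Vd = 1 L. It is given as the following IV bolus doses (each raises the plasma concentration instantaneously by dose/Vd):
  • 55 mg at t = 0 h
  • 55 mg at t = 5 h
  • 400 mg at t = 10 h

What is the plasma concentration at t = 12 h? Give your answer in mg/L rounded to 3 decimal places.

k = ln 2 / 9 = 0.07702 per h
Dose 1 (55 mg at t=0 h): 55·exp(−0.07702·12) = 21.827 mg/L
Dose 2 (55 mg at t=5 h): 55·exp(−0.07702·7) = 32.080 mg/L
Dose 3 (400 mg at t=10 h): 400·exp(−0.07702·2) = 342.898 mg/L
C(12) = 21.827 + 32.080 + 342.898 = 396.804 mg/L

396.804 mg/L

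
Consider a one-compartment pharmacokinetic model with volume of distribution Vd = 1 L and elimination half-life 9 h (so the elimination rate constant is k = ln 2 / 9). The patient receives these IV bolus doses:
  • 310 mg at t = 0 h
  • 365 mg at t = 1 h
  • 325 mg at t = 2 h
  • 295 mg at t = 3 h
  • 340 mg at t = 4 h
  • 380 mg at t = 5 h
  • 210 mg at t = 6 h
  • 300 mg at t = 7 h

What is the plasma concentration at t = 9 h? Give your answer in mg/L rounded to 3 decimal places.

k = ln 2 / 9 = 0.07702 per h
Dose 1 (310 mg at t=0 h): 310·exp(−0.07702·9) = 155.000 mg/L
Dose 2 (365 mg at t=1 h): 365·exp(−0.07702·8) = 197.111 mg/L
Dose 3 (325 mg at t=2 h): 325·exp(−0.07702·7) = 189.561 mg/L
Dose 4 (295 mg at t=3 h): 295·exp(−0.07702·6) = 185.838 mg/L
Dose 5 (340 mg at t=4 h): 340·exp(−0.07702·5) = 231.334 mg/L
Dose 6 (380 mg at t=5 h): 380·exp(−0.07702·4) = 279.250 mg/L
Dose 7 (210 mg at t=6 h): 210·exp(−0.07702·3) = 166.677 mg/L
Dose 8 (300 mg at t=7 h): 300·exp(−0.07702·2) = 257.173 mg/L
C(9) = 155.000 + 197.111 + 189.561 + 185.838 + 231.334 + 279.250 + 166.677 + 257.173 = 1661.944 mg/L

1661.944 mg/L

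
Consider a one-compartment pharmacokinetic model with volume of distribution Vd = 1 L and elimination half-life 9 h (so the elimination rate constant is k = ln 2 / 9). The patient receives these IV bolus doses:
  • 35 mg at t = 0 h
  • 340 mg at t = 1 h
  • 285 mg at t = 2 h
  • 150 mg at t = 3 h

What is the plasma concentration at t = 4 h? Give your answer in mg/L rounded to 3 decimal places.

678.774 mg/L

k = ln 2 / 9 = 0.07702 per h
Dose 1 (35 mg at t=0 h): 35·exp(−0.07702·4) = 25.720 mg/L
Dose 2 (340 mg at t=1 h): 340·exp(−0.07702·3) = 269.858 mg/L
Dose 3 (285 mg at t=2 h): 285·exp(−0.07702·2) = 244.315 mg/L
Dose 4 (150 mg at t=3 h): 150·exp(−0.07702·1) = 138.881 mg/L
C(4) = 25.720 + 269.858 + 244.315 + 138.881 = 678.774 mg/L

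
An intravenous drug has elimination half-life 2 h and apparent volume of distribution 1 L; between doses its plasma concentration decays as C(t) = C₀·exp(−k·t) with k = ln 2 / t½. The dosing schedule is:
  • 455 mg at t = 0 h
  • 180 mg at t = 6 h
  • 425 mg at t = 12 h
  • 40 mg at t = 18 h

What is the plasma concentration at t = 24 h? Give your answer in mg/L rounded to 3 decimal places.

k = ln 2 / 2 = 0.34657 per h
Dose 1 (455 mg at t=0 h): 455·exp(−0.34657·24) = 0.111 mg/L
Dose 2 (180 mg at t=6 h): 180·exp(−0.34657·18) = 0.352 mg/L
Dose 3 (425 mg at t=12 h): 425·exp(−0.34657·12) = 6.641 mg/L
Dose 4 (40 mg at t=18 h): 40·exp(−0.34657·6) = 5.000 mg/L
C(24) = 0.111 + 0.352 + 6.641 + 5.000 = 12.103 mg/L

12.103 mg/L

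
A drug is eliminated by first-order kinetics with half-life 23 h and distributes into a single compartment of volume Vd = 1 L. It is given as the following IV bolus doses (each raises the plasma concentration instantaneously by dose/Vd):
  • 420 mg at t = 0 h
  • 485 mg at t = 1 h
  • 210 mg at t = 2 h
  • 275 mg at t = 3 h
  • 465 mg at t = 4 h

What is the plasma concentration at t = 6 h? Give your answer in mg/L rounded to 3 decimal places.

1642.863 mg/L

k = ln 2 / 23 = 0.03014 per h
Dose 1 (420 mg at t=0 h): 420·exp(−0.03014·6) = 350.526 mg/L
Dose 2 (485 mg at t=1 h): 485·exp(−0.03014·5) = 417.158 mg/L
Dose 3 (210 mg at t=2 h): 210·exp(−0.03014·4) = 186.151 mg/L
Dose 4 (275 mg at t=3 h): 275·exp(−0.03014·3) = 251.228 mg/L
Dose 5 (465 mg at t=4 h): 465·exp(−0.03014·2) = 437.801 mg/L
C(6) = 350.526 + 417.158 + 186.151 + 251.228 + 437.801 = 1642.863 mg/L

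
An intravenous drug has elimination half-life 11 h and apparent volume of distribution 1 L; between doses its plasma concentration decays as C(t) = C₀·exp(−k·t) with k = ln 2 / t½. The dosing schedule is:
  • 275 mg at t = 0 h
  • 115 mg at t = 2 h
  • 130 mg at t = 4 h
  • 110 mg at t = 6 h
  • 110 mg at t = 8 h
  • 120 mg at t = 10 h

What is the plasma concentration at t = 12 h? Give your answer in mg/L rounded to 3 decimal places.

535.521 mg/L

k = ln 2 / 11 = 0.06301 per h
Dose 1 (275 mg at t=0 h): 275·exp(−0.06301·12) = 129.103 mg/L
Dose 2 (115 mg at t=2 h): 115·exp(−0.06301·10) = 61.240 mg/L
Dose 3 (130 mg at t=4 h): 130·exp(−0.06301·8) = 78.526 mg/L
Dose 4 (110 mg at t=6 h): 110·exp(−0.06301·6) = 75.369 mg/L
Dose 5 (110 mg at t=8 h): 110·exp(−0.06301·4) = 85.492 mg/L
Dose 6 (120 mg at t=10 h): 120·exp(−0.06301·2) = 105.791 mg/L
C(12) = 129.103 + 61.240 + 78.526 + 75.369 + 85.492 + 105.791 = 535.521 mg/L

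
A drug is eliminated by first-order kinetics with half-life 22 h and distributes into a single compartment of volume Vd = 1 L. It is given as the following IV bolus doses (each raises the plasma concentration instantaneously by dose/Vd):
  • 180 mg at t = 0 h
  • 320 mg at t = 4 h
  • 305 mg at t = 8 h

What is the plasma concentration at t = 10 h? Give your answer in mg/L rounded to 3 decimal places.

682.608 mg/L

k = ln 2 / 22 = 0.03151 per h
Dose 1 (180 mg at t=0 h): 180·exp(−0.03151·10) = 131.353 mg/L
Dose 2 (320 mg at t=4 h): 320·exp(−0.03151·6) = 264.881 mg/L
Dose 3 (305 mg at t=8 h): 305·exp(−0.03151·2) = 286.374 mg/L
C(10) = 131.353 + 264.881 + 286.374 = 682.608 mg/L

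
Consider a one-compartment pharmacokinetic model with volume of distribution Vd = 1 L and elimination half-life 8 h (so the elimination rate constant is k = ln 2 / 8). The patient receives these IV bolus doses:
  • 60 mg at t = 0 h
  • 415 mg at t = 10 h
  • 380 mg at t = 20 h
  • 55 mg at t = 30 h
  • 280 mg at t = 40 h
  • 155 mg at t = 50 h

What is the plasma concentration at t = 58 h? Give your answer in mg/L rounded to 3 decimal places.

k = ln 2 / 8 = 0.08664 per h
Dose 1 (60 mg at t=0 h): 60·exp(−0.08664·58) = 0.394 mg/L
Dose 2 (415 mg at t=10 h): 415·exp(−0.08664·48) = 6.484 mg/L
Dose 3 (380 mg at t=20 h): 380·exp(−0.08664·38) = 14.122 mg/L
Dose 4 (55 mg at t=30 h): 55·exp(−0.08664·28) = 4.861 mg/L
Dose 5 (280 mg at t=40 h): 280·exp(−0.08664·18) = 58.863 mg/L
Dose 6 (155 mg at t=50 h): 155·exp(−0.08664·8) = 77.500 mg/L
C(58) = 0.394 + 6.484 + 14.122 + 4.861 + 58.863 + 77.500 = 162.224 mg/L

162.224 mg/L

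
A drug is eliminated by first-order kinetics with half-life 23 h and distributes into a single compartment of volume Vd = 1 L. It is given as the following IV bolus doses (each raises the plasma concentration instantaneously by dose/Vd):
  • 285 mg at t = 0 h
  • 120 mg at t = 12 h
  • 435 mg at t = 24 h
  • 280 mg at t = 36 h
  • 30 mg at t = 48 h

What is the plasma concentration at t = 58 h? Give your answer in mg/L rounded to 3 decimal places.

402.236 mg/L

k = ln 2 / 23 = 0.03014 per h
Dose 1 (285 mg at t=0 h): 285·exp(−0.03014·58) = 49.628 mg/L
Dose 2 (120 mg at t=12 h): 120·exp(−0.03014·46) = 30.000 mg/L
Dose 3 (435 mg at t=24 h): 435·exp(−0.03014·34) = 156.131 mg/L
Dose 4 (280 mg at t=36 h): 280·exp(−0.03014·22) = 144.283 mg/L
Dose 5 (30 mg at t=48 h): 30·exp(−0.03014·10) = 22.194 mg/L
C(58) = 49.628 + 30.000 + 156.131 + 144.283 + 22.194 = 402.236 mg/L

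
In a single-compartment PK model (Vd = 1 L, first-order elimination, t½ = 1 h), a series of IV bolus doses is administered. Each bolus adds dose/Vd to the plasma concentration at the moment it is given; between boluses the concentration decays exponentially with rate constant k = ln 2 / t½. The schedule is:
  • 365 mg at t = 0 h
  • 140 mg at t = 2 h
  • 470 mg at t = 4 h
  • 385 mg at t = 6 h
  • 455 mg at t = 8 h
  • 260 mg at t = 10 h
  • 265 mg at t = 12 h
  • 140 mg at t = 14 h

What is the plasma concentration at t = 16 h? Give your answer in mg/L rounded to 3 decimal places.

k = ln 2 / 1 = 0.69315 per h
Dose 1 (365 mg at t=0 h): 365·exp(−0.69315·16) = 0.006 mg/L
Dose 2 (140 mg at t=2 h): 140·exp(−0.69315·14) = 0.009 mg/L
Dose 3 (470 mg at t=4 h): 470·exp(−0.69315·12) = 0.115 mg/L
Dose 4 (385 mg at t=6 h): 385·exp(−0.69315·10) = 0.376 mg/L
Dose 5 (455 mg at t=8 h): 455·exp(−0.69315·8) = 1.777 mg/L
Dose 6 (260 mg at t=10 h): 260·exp(−0.69315·6) = 4.063 mg/L
Dose 7 (265 mg at t=12 h): 265·exp(−0.69315·4) = 16.562 mg/L
Dose 8 (140 mg at t=14 h): 140·exp(−0.69315·2) = 35.000 mg/L
C(16) = 0.006 + 0.009 + 0.115 + 0.376 + 1.777 + 4.063 + 16.562 + 35.000 = 57.907 mg/L

57.907 mg/L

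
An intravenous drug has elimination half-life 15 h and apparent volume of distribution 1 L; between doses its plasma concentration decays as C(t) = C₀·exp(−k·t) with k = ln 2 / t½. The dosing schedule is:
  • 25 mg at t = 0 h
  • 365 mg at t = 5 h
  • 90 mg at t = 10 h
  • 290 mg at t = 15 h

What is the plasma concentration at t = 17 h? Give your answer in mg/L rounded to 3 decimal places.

k = ln 2 / 15 = 0.04621 per h
Dose 1 (25 mg at t=0 h): 25·exp(−0.04621·17) = 11.397 mg/L
Dose 2 (365 mg at t=5 h): 365·exp(−0.04621·12) = 209.637 mg/L
Dose 3 (90 mg at t=10 h): 90·exp(−0.04621·7) = 65.127 mg/L
Dose 4 (290 mg at t=15 h): 290·exp(−0.04621·2) = 264.400 mg/L
C(17) = 11.397 + 209.637 + 65.127 + 264.400 = 550.561 mg/L

550.561 mg/L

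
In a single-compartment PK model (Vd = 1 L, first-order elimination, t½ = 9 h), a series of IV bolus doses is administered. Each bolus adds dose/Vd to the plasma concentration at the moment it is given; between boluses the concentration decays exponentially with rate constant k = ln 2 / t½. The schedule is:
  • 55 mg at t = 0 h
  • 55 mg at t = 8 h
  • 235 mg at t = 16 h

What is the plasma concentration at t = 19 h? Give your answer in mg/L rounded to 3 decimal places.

222.825 mg/L

k = ln 2 / 9 = 0.07702 per h
Dose 1 (55 mg at t=0 h): 55·exp(−0.07702·19) = 12.731 mg/L
Dose 2 (55 mg at t=8 h): 55·exp(−0.07702·11) = 23.574 mg/L
Dose 3 (235 mg at t=16 h): 235·exp(−0.07702·3) = 186.520 mg/L
C(19) = 12.731 + 23.574 + 186.520 = 222.825 mg/L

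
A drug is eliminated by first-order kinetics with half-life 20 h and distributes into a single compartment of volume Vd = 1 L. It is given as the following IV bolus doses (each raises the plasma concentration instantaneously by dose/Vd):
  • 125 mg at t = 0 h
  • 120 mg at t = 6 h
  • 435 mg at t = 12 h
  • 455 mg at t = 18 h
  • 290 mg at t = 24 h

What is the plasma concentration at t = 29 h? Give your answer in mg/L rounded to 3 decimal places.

k = ln 2 / 20 = 0.03466 per h
Dose 1 (125 mg at t=0 h): 125·exp(−0.03466·29) = 45.753 mg/L
Dose 2 (120 mg at t=6 h): 120·exp(−0.03466·23) = 54.075 mg/L
Dose 3 (435 mg at t=12 h): 435·exp(−0.03466·17) = 241.331 mg/L
Dose 4 (455 mg at t=18 h): 455·exp(−0.03466·11) = 310.774 mg/L
Dose 5 (290 mg at t=24 h): 290·exp(−0.03466·5) = 243.860 mg/L
C(29) = 45.753 + 54.075 + 241.331 + 310.774 + 243.860 = 895.793 mg/L

895.793 mg/L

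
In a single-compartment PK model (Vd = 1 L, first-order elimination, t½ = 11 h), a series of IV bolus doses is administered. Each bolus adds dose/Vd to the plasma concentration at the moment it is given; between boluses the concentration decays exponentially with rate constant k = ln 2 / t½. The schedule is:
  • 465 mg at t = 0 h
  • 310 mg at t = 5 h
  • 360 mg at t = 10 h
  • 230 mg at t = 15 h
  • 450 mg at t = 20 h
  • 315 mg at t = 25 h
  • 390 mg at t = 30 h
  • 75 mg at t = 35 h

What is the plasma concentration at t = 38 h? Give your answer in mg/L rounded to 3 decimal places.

k = ln 2 / 11 = 0.06301 per h
Dose 1 (465 mg at t=0 h): 465·exp(−0.06301·38) = 42.416 mg/L
Dose 2 (310 mg at t=5 h): 310·exp(−0.06301·33) = 38.750 mg/L
Dose 3 (360 mg at t=10 h): 360·exp(−0.06301·28) = 61.666 mg/L
Dose 4 (230 mg at t=15 h): 230·exp(−0.06301·23) = 53.989 mg/L
Dose 5 (450 mg at t=20 h): 450·exp(−0.06301·18) = 144.750 mg/L
Dose 6 (315 mg at t=25 h): 315·exp(−0.06301·13) = 138.851 mg/L
Dose 7 (390 mg at t=30 h): 390·exp(−0.06301·8) = 235.577 mg/L
Dose 8 (75 mg at t=35 h): 75·exp(−0.06301·3) = 62.081 mg/L
C(38) = 42.416 + 38.750 + 61.666 + 53.989 + 144.750 + 138.851 + 235.577 + 62.081 = 778.080 mg/L

778.080 mg/L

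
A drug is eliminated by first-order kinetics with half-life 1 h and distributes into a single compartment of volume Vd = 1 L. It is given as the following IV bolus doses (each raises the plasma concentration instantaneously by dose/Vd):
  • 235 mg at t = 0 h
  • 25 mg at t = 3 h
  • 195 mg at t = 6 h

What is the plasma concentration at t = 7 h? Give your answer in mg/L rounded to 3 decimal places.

100.898 mg/L

k = ln 2 / 1 = 0.69315 per h
Dose 1 (235 mg at t=0 h): 235·exp(−0.69315·7) = 1.836 mg/L
Dose 2 (25 mg at t=3 h): 25·exp(−0.69315·4) = 1.562 mg/L
Dose 3 (195 mg at t=6 h): 195·exp(−0.69315·1) = 97.500 mg/L
C(7) = 1.836 + 1.562 + 97.500 = 100.898 mg/L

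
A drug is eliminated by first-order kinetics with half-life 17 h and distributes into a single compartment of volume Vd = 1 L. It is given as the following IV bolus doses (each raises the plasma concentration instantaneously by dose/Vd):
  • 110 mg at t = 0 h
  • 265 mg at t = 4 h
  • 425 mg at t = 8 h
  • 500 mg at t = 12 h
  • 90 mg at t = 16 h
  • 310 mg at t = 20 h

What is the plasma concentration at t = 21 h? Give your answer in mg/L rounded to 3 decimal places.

1146.801 mg/L

k = ln 2 / 17 = 0.04077 per h
Dose 1 (110 mg at t=0 h): 110·exp(−0.04077·21) = 46.723 mg/L
Dose 2 (265 mg at t=4 h): 265·exp(−0.04077·17) = 132.500 mg/L
Dose 3 (425 mg at t=8 h): 425·exp(−0.04077·13) = 250.144 mg/L
Dose 4 (500 mg at t=12 h): 500·exp(−0.04077·9) = 346.419 mg/L
Dose 5 (90 mg at t=16 h): 90·exp(−0.04077·5) = 73.401 mg/L
Dose 6 (310 mg at t=20 h): 310·exp(−0.04077·1) = 297.614 mg/L
C(21) = 46.723 + 132.500 + 250.144 + 346.419 + 73.401 + 297.614 = 1146.801 mg/L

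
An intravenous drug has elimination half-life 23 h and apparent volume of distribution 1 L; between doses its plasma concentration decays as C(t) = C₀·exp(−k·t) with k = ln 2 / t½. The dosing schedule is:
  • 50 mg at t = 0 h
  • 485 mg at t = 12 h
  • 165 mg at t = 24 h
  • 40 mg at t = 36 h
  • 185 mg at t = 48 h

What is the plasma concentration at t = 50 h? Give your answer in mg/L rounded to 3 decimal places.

441.167 mg/L

k = ln 2 / 23 = 0.03014 per h
Dose 1 (50 mg at t=0 h): 50·exp(−0.03014·50) = 11.080 mg/L
Dose 2 (485 mg at t=12 h): 485·exp(−0.03014·38) = 154.308 mg/L
Dose 3 (165 mg at t=24 h): 165·exp(−0.03014·26) = 75.368 mg/L
Dose 4 (40 mg at t=36 h): 40·exp(−0.03014·14) = 26.232 mg/L
Dose 5 (185 mg at t=48 h): 185·exp(−0.03014·2) = 174.179 mg/L
C(50) = 11.080 + 154.308 + 75.368 + 26.232 + 174.179 = 441.167 mg/L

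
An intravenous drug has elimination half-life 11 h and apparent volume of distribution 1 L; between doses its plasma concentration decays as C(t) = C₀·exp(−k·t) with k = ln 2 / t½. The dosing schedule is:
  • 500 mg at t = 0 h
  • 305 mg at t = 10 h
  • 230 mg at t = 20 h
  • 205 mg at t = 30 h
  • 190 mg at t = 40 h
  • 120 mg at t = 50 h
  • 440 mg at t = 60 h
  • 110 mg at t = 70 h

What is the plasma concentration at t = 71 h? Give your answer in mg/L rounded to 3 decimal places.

k = ln 2 / 11 = 0.06301 per h
Dose 1 (500 mg at t=0 h): 500·exp(−0.06301·71) = 5.701 mg/L
Dose 2 (305 mg at t=10 h): 305·exp(−0.06301·61) = 6.531 mg/L
Dose 3 (230 mg at t=20 h): 230·exp(−0.06301·51) = 9.248 mg/L
Dose 4 (205 mg at t=30 h): 205·exp(−0.06301·41) = 15.479 mg/L
Dose 5 (190 mg at t=40 h): 190·exp(−0.06301·31) = 26.940 mg/L
Dose 6 (120 mg at t=50 h): 120·exp(−0.06301·21) = 31.951 mg/L
Dose 7 (440 mg at t=60 h): 440·exp(−0.06301·11) = 220.000 mg/L
Dose 8 (110 mg at t=70 h): 110·exp(−0.06301·1) = 103.282 mg/L
C(71) = 5.701 + 6.531 + 9.248 + 15.479 + 26.940 + 31.951 + 220.000 + 103.282 = 419.132 mg/L

419.132 mg/L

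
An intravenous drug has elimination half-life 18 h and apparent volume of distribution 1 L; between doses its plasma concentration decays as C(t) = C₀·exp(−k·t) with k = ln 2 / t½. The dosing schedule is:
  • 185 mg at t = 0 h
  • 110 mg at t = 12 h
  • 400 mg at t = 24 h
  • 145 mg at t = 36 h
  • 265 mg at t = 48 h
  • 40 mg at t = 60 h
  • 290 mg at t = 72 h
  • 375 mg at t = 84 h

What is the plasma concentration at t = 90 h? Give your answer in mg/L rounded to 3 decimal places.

568.681 mg/L

k = ln 2 / 18 = 0.03851 per h
Dose 1 (185 mg at t=0 h): 185·exp(−0.03851·90) = 5.781 mg/L
Dose 2 (110 mg at t=12 h): 110·exp(−0.03851·78) = 5.457 mg/L
Dose 3 (400 mg at t=24 h): 400·exp(−0.03851·66) = 31.498 mg/L
Dose 4 (145 mg at t=36 h): 145·exp(−0.03851·54) = 18.125 mg/L
Dose 5 (265 mg at t=48 h): 265·exp(−0.03851·42) = 52.583 mg/L
Dose 6 (40 mg at t=60 h): 40·exp(−0.03851·30) = 12.599 mg/L
Dose 7 (290 mg at t=72 h): 290·exp(−0.03851·18) = 145.000 mg/L
Dose 8 (375 mg at t=84 h): 375·exp(−0.03851·6) = 297.638 mg/L
C(90) = 5.781 + 5.457 + 31.498 + 18.125 + 52.583 + 12.599 + 145.000 + 297.638 = 568.681 mg/L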